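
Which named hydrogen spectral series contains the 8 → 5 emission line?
Pfund series

The spectral series in hydrogen are named based on the final (lower) energy level:
- Lyman series: n_final = 1 (ultraviolet)
- Balmer series: n_final = 2 (visible/near-UV)
- Paschen series: n_final = 3 (infrared)
- Brackett series: n_final = 4 (infrared)
- Pfund series: n_final = 5 (far infrared)

Since this transition ends at n = 5, it belongs to the Pfund series.

For reference, this 8 → 5 line has photon energy
ΔE = 13.6057 eV × (1/5² - 1/8²) = 0.3316389375 eV,
corresponding to wavelength λ = hc/ΔE = 1239.84 eV·nm / 0.3316389375 eV = 3738.5236 nm in the far infrared region.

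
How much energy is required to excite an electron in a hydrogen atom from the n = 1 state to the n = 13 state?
13.525 eV

The energy levels of a hydrogen-like atom are E_n = -13.6057 eV / n².

Energy at n = 1: E_1 = -13.6057 / 1² = -13.605700 eV
Energy at n = 13: E_13 = -13.6057 / 13² = -0.080507 eV

The excitation energy is the difference:
ΔE = E_13 - E_1
ΔE = -0.080507 - (-13.605700)
ΔE = 13.525 eV

Since this is positive, energy must be absorbed (photon absorption).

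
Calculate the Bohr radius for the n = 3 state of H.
0.4763 nm (or 4.7626 Å)

The Bohr radius formula is:
r_n = n² a₀ / Z

where a₀ = 0.0529177 nm is the Bohr radius.

For H (Z = 1) at n = 3:
r_3 = 3² × 0.0529177 nm / 1
r_3 = 9 × 0.0529177 nm / 1
r_3 = 0.47626 nm / 1
r_3 = 0.4763 nm

The electron orbits at approximately 0.4763 nm from the nucleus.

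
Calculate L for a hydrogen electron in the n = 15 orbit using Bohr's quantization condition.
1.58e-33 J·s (or 15ℏ)

In the Bohr model, angular momentum is quantized:
L = nℏ

where ℏ = h/(2π) = 1.0546e-34 J·s

For n = 15:
L = 15 × 1.0546e-34 J·s
L = 1.58e-33 J·s

This can also be written as L = 15ℏ.
The angular momentum is an integer multiple of the reduced Planck constant.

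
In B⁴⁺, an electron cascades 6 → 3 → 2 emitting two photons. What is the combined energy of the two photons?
75.587 eV

The energy levels of B⁴⁺ are E_n = -13.6057 × 5² / n² eV.

First transition (6 → 3):
ΔE₁ = |E_3 - E_6|
ΔE₁ = |-37.793611111 - (-9.448402778)| = 28.345208 eV

Second transition (3 → 2):
ΔE₂ = |E_2 - E_3|
ΔE₂ = |-85.035625000 - (-37.793611111)| = 47.242014 eV

Total energy released:
E_total = ΔE₁ + ΔE₂ = 28.345208 + 47.242014 = 75.587 eV

Note: This equals the direct transition 6 → 2: 75.587 eV ✓
Energy is conserved regardless of the path taken.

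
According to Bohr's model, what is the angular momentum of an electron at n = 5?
5.27e-34 J·s (or 5ℏ)

In the Bohr model, angular momentum is quantized:
L = nℏ

where ℏ = h/(2π) = 1.0546e-34 J·s

For n = 5:
L = 5 × 1.0546e-34 J·s
L = 5.27e-34 J·s

This can also be written as L = 5ℏ.
The angular momentum is an integer multiple of the reduced Planck constant.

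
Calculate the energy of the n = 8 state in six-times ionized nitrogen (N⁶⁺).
-10.4169 eV

For hydrogen-like ions, the energy levels scale with Z²:
E_n = -13.6057 Z² / n² eV

For N⁶⁺ (Z = 7) at n = 8:
E_8 = -13.6057 × 7² / 8²
E_8 = -13.6057 × 49 / 64
E_8 = -666.6793 / 64
E_8 = -10.4169 eV

The energy is 49 times more negative than hydrogen at the same n due to the stronger nuclear charge.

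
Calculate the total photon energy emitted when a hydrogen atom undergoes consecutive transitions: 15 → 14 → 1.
13.54523 eV

The energy levels of hydrogen are E_n = -13.6057 / n² eV.

First transition (15 → 14):
ΔE₁ = |E_14 - E_15|
ΔE₁ = |-0.06941683673 - (-0.06046977778)| = 0.00894706 eV

Second transition (14 → 1):
ΔE₂ = |E_1 - E_14|
ΔE₂ = |-13.60570000000 - (-0.06941683673)| = 13.53628316 eV

Total energy released:
E_total = ΔE₁ + ΔE₂ = 0.00894706 + 13.53628316 = 13.54523 eV

Note: This equals the direct transition 15 → 1: 13.54523 eV ✓
Energy is conserved regardless of the path taken.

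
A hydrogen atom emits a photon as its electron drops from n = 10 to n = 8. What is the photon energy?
0.07653 eV

The energy levels are E_n = -13.6057 eV / n².

Energy at n = 10: E_10 = -13.6057 / 10² = -0.13605700 eV
Energy at n = 8: E_8 = -13.6057 / 8² = -0.21258906 eV

For emission (electron falling to lower state), the photon energy is:
E_photon = E_10 - E_8 = |-0.13605700 - (-0.21258906)|
E_photon = 0.07653 eV

This energy is carried away by the emitted photon.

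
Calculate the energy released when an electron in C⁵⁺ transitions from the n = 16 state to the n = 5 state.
17.679 eV

The energy levels are E_n = -13.6057 Z² eV / n².

Energy at n = 16: E_16 = -13.6057 × 6² / 16² = -1.913302 eV
Energy at n = 5: E_5 = -13.6057 × 6² / 5² = -19.592208 eV

For emission (electron falling to lower state), the photon energy is:
E_photon = E_16 - E_5 = |-1.913302 - (-19.592208)|
E_photon = 17.679 eV

This energy is carried away by the emitted photon.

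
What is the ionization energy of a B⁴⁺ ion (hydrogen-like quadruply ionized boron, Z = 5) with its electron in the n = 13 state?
2.013 eV

The ionization energy is the energy needed to remove the electron completely (n → ∞).

For a hydrogen-like ion with Z = 5, E_n = -13.6057 Z² / n² eV.

At n = 13: E_13 = -13.6057 × 5² / 13² = -2.012678 eV
At n = ∞: E_∞ = 0 eV

Ionization energy = E_∞ - E_13 = 0 - (-2.012678) = 2.012678 eV
Ionization energy ≈ 2.013 eV

This is also called the binding energy of the electron in state n = 13.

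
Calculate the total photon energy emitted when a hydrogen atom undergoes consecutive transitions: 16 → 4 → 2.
3.348278 eV

The energy levels of hydrogen are E_n = -13.6057 / n² eV.

First transition (16 → 4):
ΔE₁ = |E_4 - E_16|
ΔE₁ = |-0.850356250000 - (-0.053147265625)| = 0.797208984 eV

Second transition (4 → 2):
ΔE₂ = |E_2 - E_4|
ΔE₂ = |-3.401425000000 - (-0.850356250000)| = 2.551068750 eV

Total energy released:
E_total = ΔE₁ + ΔE₂ = 0.797208984 + 2.551068750 = 3.348278 eV

Note: This equals the direct transition 16 → 2: 3.348278 eV ✓
Energy is conserved regardless of the path taken.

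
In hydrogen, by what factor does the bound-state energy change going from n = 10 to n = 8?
1.5625

Using E_n = -13.6057 Z² / n² eV with Z = 1:

E_8 = -13.6057 / 8² = -13.6057 / 64 = -0.2125890625 eV
E_10 = -13.6057 / 10² = -13.6057 / 100 = -0.1360570000 eV

The ratio is:
E_8/E_10 = (-0.2125890625) / (-0.1360570000)
E_8/E_10 = (-13.6057/64) / (-13.6057/100)
E_8/E_10 = 100/64
E_8/E_10 = 1.5625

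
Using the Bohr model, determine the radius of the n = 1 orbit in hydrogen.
0.05292 nm (or 0.52918 Å)

The Bohr radius formula is:
r_n = n² a₀ / Z

where a₀ = 0.05291772 nm is the Bohr radius.

For H (Z = 1) at n = 1:
r_1 = 1² × 0.05291772 nm / 1
r_1 = 1 × 0.05291772 nm / 1
r_1 = 0.052918 nm / 1
r_1 = 0.05292 nm

The electron orbits at approximately 0.05292 nm from the nucleus.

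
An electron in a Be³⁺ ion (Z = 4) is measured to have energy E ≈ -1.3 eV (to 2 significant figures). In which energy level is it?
n = 13

The exact energy levels follow E_n = -13.6057 Z² / n² eV with Z = 4.

The measured value (-1.3 eV) is reported to only 2 significant figures, so we must test candidate n values and see which one matches to that precision.

Candidate energies:
  n = 11:  E = -13.6057 × 4² / 11² = -1.79910 eV
  n = 12:  E = -13.6057 × 4² / 12² = -1.51174 eV
  n = 13:  E = -13.6057 × 4² / 13² = -1.28811 eV  ← matches
  n = 14:  E = -13.6057 × 4² / 14² = -1.11067 eV
  n = 15:  E = -13.6057 × 4² / 15² = -0.96752 eV

Checking against the measurement of -1.3 eV (2 sig figs), only n = 13 agrees:
E_13 = -1.28811 eV, which rounds to -1.3 eV ✓

Therefore n = 13.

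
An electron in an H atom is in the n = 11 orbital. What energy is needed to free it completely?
0.112 eV

The ionization energy is the energy needed to remove the electron completely (n → ∞).

For hydrogen, E_n = -13.6057 eV / n².

At n = 11: E_11 = -13.6057 / 11² = -0.112444 eV
At n = ∞: E_∞ = 0 eV

Ionization energy = E_∞ - E_11 = 0 - (-0.112444) = 0.112444 eV
Ionization energy ≈ 0.112 eV

This is also called the binding energy of the electron in state n = 11.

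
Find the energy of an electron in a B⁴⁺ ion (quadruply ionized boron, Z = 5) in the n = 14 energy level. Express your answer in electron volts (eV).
-1.73542 eV

The energy levels of a hydrogen-like atom are given by:
E_n = -13.6057 Z² / n² eV  (with Z = 5 for B⁴⁺)

For n = 14:
E_14 = -13.6057 × 5² / 14²
E_14 = -13.6057 × 25 / 196
E_14 = -1.73542 eV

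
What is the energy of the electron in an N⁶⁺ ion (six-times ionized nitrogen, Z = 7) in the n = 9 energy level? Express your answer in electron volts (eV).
-8.231 eV

The energy levels of a hydrogen-like atom are given by:
E_n = -13.6057 Z² / n² eV  (with Z = 7 for N⁶⁺)

For n = 9:
E_9 = -13.6057 × 7² / 9²
E_9 = -13.6057 × 49 / 81
E_9 = -8.231 eV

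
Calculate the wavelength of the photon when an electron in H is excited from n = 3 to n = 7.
1004.6698 nm

First, find the transition energy using E_n = -13.6057 / n² eV:
E_3 = -13.6057 / 3² = -1.511744444 eV
E_7 = -13.6057 / 7² = -0.277667347 eV

Photon energy: |ΔE| = |E_7 - E_3| = 1.234077097 eV

Convert to wavelength using E = hc/λ with hc = 1239.84 eV·nm:
λ = hc/E = 1239.84 eV·nm / 1.234077097 eV
λ = 1004.6698 nm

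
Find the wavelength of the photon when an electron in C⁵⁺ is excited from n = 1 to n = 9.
2.562933 nm

First, find the transition energy using E_n = -13.6057 Z² / n² eV:
E_1 = -13.6057 × 6² / 1² = -489.80520000 eV
E_9 = -13.6057 × 6² / 9² = -6.04697778 eV

Photon energy: |ΔE| = |E_9 - E_1| = 483.75822222 eV

Convert to wavelength using E = hc/λ with hc = 1239.84 eV·nm:
λ = hc/E = 1239.84 eV·nm / 483.75822222 eV
λ = 2.562933 nm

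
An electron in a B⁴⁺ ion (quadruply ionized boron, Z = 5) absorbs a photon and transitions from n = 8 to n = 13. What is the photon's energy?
3.30205 eV

The energy levels of a hydrogen-like atom are E_n = -13.6057 Z² eV / n².

Energy at n = 8: E_8 = -13.6057 × 5² / 8² = -5.31472656 eV
Energy at n = 13: E_13 = -13.6057 × 5² / 13² = -2.01267751 eV

The excitation energy is the difference:
ΔE = E_13 - E_8
ΔE = -2.01267751 - (-5.31472656)
ΔE = 3.30205 eV

Since this is positive, energy must be absorbed (photon absorption).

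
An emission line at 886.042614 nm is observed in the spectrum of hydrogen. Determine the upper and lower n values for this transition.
n = 11 → n = 3

First, find the photon energy from the wavelength (hc = 1239.84 eV·nm):
E = hc/λ = 1239.84 eV·nm / 886.042614 nm = 1.3993006 eV

The energy levels of hydrogen satisfy E_n = -13.6057 / n² eV, so an emission n_i → n_f releases
ΔE = 13.6057 × (1/n_f² − 1/n_i²) eV.

Setting ΔE equal to the photon energy:
1/n_f² − 1/n_i² = 1.3993006 / 13.6057 = 0.10284665

Since 1/n_i² must be positive, we need 1/n_f² > 0.10284665, i.e. n_f ≤ 3. For each allowed n_f, solve n_i = (1/n_f² − 0.10284665)^(−1/2) and check whether it is a whole number:
  n_f = 1: 1/n_i² = 1.00000000 − 0.10284665 = 0.89715335 → n_i = 1.056  (not an integer) ✗
  n_f = 2: 1/n_i² = 0.25000000 − 0.10284665 = 0.14715335 → n_i = 2.607  (not an integer) ✗
  n_f = 3: 1/n_i² = 0.11111111 − 0.10284665 = 0.00826446 → n_i = 11.000  → integer, n_i = 11 ✓

Only n_f = 3 gives an integer upper level, n_i = 11.

The transition is from n = 11 to n = 3 (emission).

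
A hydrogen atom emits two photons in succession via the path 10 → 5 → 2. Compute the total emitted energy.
3.265 eV

The energy levels of hydrogen are E_n = -13.6057 / n² eV.

First transition (10 → 5):
ΔE₁ = |E_5 - E_10|
ΔE₁ = |-0.544228000 - (-0.136057000)| = 0.408171 eV

Second transition (5 → 2):
ΔE₂ = |E_2 - E_5|
ΔE₂ = |-3.401425000 - (-0.544228000)| = 2.857197 eV

Total energy released:
E_total = ΔE₁ + ΔE₂ = 0.408171 + 2.857197 = 3.265 eV

Note: This equals the direct transition 10 → 2: 3.265 eV ✓
Energy is conserved regardless of the path taken.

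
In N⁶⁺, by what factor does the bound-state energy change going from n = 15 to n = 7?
4.59184

Using E_n = -13.6057 Z² / n² eV with Z = 7:

E_7 = -13.6057 × 7² / 7² = -666.6793 / 49 = -13.60570000000 eV
E_15 = -13.6057 × 7² / 15² = -666.6793 / 225 = -2.96301911111 eV

The ratio is:
E_7/E_15 = (-13.60570000000) / (-2.96301911111)
E_7/E_15 = (-666.6793/49) / (-666.6793/225)
E_7/E_15 = 225/49
E_7/E_15 = 4.59184
(Note: the Z² factors cancel in the ratio.)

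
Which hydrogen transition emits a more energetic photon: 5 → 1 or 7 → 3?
5 → 1

Calculate the energy for each transition:

Transition 5 → 1:
ΔE₁ = |E_1 - E_5| = |-13.6057/1² - (-13.6057/5²)|
ΔE₁ = |-13.605700000000 - (-0.544228000000)| = 13.061472000 eV

Transition 7 → 3:
ΔE₂ = |E_3 - E_7| = |-13.6057/3² - (-13.6057/7²)|
ΔE₂ = |-1.511744444444 - (-0.277667346939)| = 1.234077098 eV

Since 13.061472000 eV > 1.234077098 eV, the transition 5 → 1 emits the more energetic photon.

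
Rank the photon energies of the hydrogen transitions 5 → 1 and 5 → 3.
5 → 1

Calculate the energy for each transition:

Transition 5 → 1:
ΔE₁ = |E_1 - E_5| = |-13.6057/1² - (-13.6057/5²)|
ΔE₁ = |-13.60570000000 - (-0.54422800000)| = 13.06147200 eV

Transition 5 → 3:
ΔE₂ = |E_3 - E_5| = |-13.6057/3² - (-13.6057/5²)|
ΔE₂ = |-1.51174444444 - (-0.54422800000)| = 0.96751644 eV

Since 13.06147200 eV > 0.96751644 eV, the transition 5 → 1 emits the more energetic photon.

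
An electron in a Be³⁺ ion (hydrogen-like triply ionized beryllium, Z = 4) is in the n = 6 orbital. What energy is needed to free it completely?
6.05 eV

The ionization energy is the energy needed to remove the electron completely (n → ∞).

For a hydrogen-like ion with Z = 4, E_n = -13.6057 Z² / n² eV.

At n = 6: E_6 = -13.6057 × 4² / 6² = -6.04698 eV
At n = ∞: E_∞ = 0 eV

Ionization energy = E_∞ - E_6 = 0 - (-6.04698) = 6.04698 eV
Ionization energy ≈ 6.05 eV

This is also called the binding energy of the electron in state n = 6.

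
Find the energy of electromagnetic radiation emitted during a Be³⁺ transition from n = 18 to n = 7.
3.77 eV

The energy levels are E_n = -13.6057 Z² eV / n².

Energy at n = 18: E_18 = -13.6057 × 4² / 18² = -0.67189 eV
Energy at n = 7: E_7 = -13.6057 × 4² / 7² = -4.44268 eV

For emission (electron falling to lower state), the photon energy is:
E_photon = E_18 - E_7 = |-0.67189 - (-4.44268)|
E_photon = 3.77 eV

This energy is carried away by the emitted photon.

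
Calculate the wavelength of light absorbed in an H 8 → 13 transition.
9386.89873 nm

First, find the transition energy using E_n = -13.6057 / n² eV:
E_8 = -13.6057 / 8² = -0.21258906250 eV
E_13 = -13.6057 / 13² = -0.08050710059 eV

Photon energy: |ΔE| = |E_13 - E_8| = 0.13208196191 eV

Convert to wavelength using E = hc/λ with hc = 1239.84 eV·nm:
λ = hc/E = 1239.84 eV·nm / 0.13208196191 eV
λ = 9386.89873 nm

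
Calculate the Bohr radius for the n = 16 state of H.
13.5469 nm (or 135.4693 Å)

The Bohr radius formula is:
r_n = n² a₀ / Z

where a₀ = 0.0529177 nm is the Bohr radius.

For H (Z = 1) at n = 16:
r_16 = 16² × 0.0529177 nm / 1
r_16 = 256 × 0.0529177 nm / 1
r_16 = 13.54693 nm / 1
r_16 = 13.5469 nm

The electron orbits at approximately 13.5469 nm from the nucleus.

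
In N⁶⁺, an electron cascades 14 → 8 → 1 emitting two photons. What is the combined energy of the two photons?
663.28 eV

The energy levels of N⁶⁺ are E_n = -13.6057 × 7² / n² eV.

First transition (14 → 8):
ΔE₁ = |E_8 - E_14|
ΔE₁ = |-10.41686406 - (-3.40142500)| = 7.01544 eV

Second transition (8 → 1):
ΔE₂ = |E_1 - E_8|
ΔE₂ = |-666.67930000 - (-10.41686406)| = 656.26244 eV

Total energy released:
E_total = ΔE₁ + ΔE₂ = 7.01544 + 656.26244 = 663.28 eV

Note: This equals the direct transition 14 → 1: 663.28 eV ✓
Energy is conserved regardless of the path taken.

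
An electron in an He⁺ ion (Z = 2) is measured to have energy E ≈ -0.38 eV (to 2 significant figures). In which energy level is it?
n = 12

The exact energy levels follow E_n = -13.6057 Z² / n² eV with Z = 2.

The measured value (-0.38 eV) is reported to only 2 significant figures, so we must test candidate n values and see which one matches to that precision.

Candidate energies:
  n = 10:  E = -13.6057 × 2² / 10² = -0.544228 eV
  n = 11:  E = -13.6057 × 2² / 11² = -0.449775 eV
  n = 12:  E = -13.6057 × 2² / 12² = -0.377936 eV  ← matches
  n = 13:  E = -13.6057 × 2² / 13² = -0.322028 eV
  n = 14:  E = -13.6057 × 2² / 14² = -0.277667 eV

Checking against the measurement of -0.38 eV (2 sig figs), only n = 12 agrees:
E_12 = -0.377936 eV, which rounds to -0.38 eV ✓

Therefore n = 12.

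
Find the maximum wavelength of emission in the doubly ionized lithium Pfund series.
828.422847 nm

The longest wavelength corresponds to the smallest energy transition in the series.
The Pfund series has all transitions ending at n_f = 5.

For Li²⁺ (Z = 3), the first line (α-line) is the jump from n = 6 to n = 5:
E_6 = -13.6057 × 3² / 6² = -3.4014250000 eV
E_5 = -13.6057 × 3² / 5² = -4.8980520000 eV
ΔE = E_6 - E_5 = 1.4966270000 eV

λ = hc/E = 1239.84 eV·nm / 1.4966270000 eV
λ = 828.422847 nm

This is the α-line of the Pfund series in Li²⁺.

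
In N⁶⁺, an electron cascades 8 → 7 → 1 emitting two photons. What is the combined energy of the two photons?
656.2624 eV

The energy levels of N⁶⁺ are E_n = -13.6057 × 7² / n² eV.

First transition (8 → 7):
ΔE₁ = |E_7 - E_8|
ΔE₁ = |-13.6057000000 - (-10.4168640625)| = 3.1888359 eV

Second transition (7 → 1):
ΔE₂ = |E_1 - E_7|
ΔE₂ = |-666.6793000000 - (-13.6057000000)| = 653.0736000 eV

Total energy released:
E_total = ΔE₁ + ΔE₂ = 3.1888359 + 653.0736000 = 656.2624 eV

Note: This equals the direct transition 8 → 1: 656.2624 eV ✓
Energy is conserved regardless of the path taken.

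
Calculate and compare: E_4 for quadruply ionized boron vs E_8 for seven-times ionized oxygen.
B⁴⁺ at n = 4 (E = -21.26 eV)

Using E_n = -13.6057 Z² / n² eV:

B⁴⁺ (Z = 5) at n = 4:
E = -13.6057 × 5² / 4² = -13.6057 × 25 / 16 = -21.25891 eV

O⁷⁺ (Z = 8) at n = 8:
E = -13.6057 × 8² / 8² = -13.6057 × 64 / 64 = -13.60570 eV

Since -21.25891 eV < -13.60570 eV,
B⁴⁺ at n = 4 is more tightly bound (requires more energy to ionize).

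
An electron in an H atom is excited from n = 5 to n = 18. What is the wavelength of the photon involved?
2468.6447 nm

First, find the transition energy using E_n = -13.6057 / n² eV:
E_5 = -13.6057 / 5² = -0.5442280000 eV
E_18 = -13.6057 / 18² = -0.0419929012 eV

Photon energy: |ΔE| = |E_18 - E_5| = 0.5022350988 eV

Convert to wavelength using E = hc/λ with hc = 1239.84 eV·nm:
λ = hc/E = 1239.84 eV·nm / 0.5022350988 eV
λ = 2468.6447 nm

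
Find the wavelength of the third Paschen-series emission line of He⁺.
273.37954 nm

The lines of a series are numbered from the longest wavelength (smallest ΔE) outward; the third line is the transition from n = n_f + 3 to n_f.
The Paschen series has all transitions ending at n_f = 3.

For He⁺ (Z = 2), the third line (γ-line) is the jump from n = 6 to n = 3:
E_6 = -13.6057 × 2² / 6² = -1.511744444 eV
E_3 = -13.6057 × 2² / 3² = -6.046977778 eV
ΔE = E_6 - E_3 = 4.535233334 eV

λ = hc/E = 1239.84 eV·nm / 4.535233334 eV
λ = 273.37954 nm

This is the γ-line of the Paschen series in He⁺.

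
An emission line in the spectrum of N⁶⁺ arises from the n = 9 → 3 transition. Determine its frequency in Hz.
1.592e+16 Hz

First, find the transition energy:
E_9 = -13.6057 × 7² / 9² = -8.230609 eV
E_3 = -13.6057 × 7² / 3² = -74.075478 eV
|ΔE| = |E_3 - E_9| = 65.844869 eV

Convert to Joules: E = 65.844869 eV × (1.602177 × 10⁻¹⁹ J/eV) = 1.05495e-17 J

Using E = hf:
f = E/h = 1.05495e-17 J / (6.62607 × 10⁻³⁴ J·s)
f = 1.592e+16 Hz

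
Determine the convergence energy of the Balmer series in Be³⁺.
54.423 eV

The series limit corresponds to the transition from n = ∞ to n = 2.
This is the highest energy (shortest wavelength) transition in the Balmer series.

E_∞ = 0 eV
E_2 = -13.6057 × 4² / 2² = -54.423 eV

Energy at series limit:
ΔE = E_∞ - E_2 = 0 - (-54.423) = 54.423 eV

This energy equals the ionization energy from the n = 2 state of Be³⁺.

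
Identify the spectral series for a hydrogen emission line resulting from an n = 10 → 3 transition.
Paschen series

The spectral series in hydrogen are named based on the final (lower) energy level:
- Lyman series: n_final = 1 (ultraviolet)
- Balmer series: n_final = 2 (visible/near-UV)
- Paschen series: n_final = 3 (infrared)
- Brackett series: n_final = 4 (infrared)
- Pfund series: n_final = 5 (far infrared)

Since this transition ends at n = 3, it belongs to the Paschen series.

For reference, this 10 → 3 line has photon energy
ΔE = 13.6057 eV × (1/3² - 1/10²) = 1.37568744 eV,
corresponding to wavelength λ = hc/ΔE = 1239.84 eV·nm / 1.37568744 eV = 901.2512 nm in the infrared region.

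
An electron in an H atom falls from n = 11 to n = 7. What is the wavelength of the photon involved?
7504.01523 nm

First, find the transition energy using E_n = -13.6057 / n² eV:
E_11 = -13.6057 / 11² = -0.11244380165 eV
E_7 = -13.6057 / 7² = -0.27766734694 eV

Photon energy: |ΔE| = |E_7 - E_11| = 0.16522354529 eV

Convert to wavelength using E = hc/λ with hc = 1239.84 eV·nm:
λ = hc/E = 1239.84 eV·nm / 0.16522354529 eV
λ = 7504.01523 nm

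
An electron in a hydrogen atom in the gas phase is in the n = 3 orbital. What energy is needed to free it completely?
1.511744 eV

The ionization energy is the energy needed to remove the electron completely (n → ∞).

For hydrogen, E_n = -13.6057 eV / n².

At n = 3: E_3 = -13.6057 / 3² = -1.511744444 eV
At n = ∞: E_∞ = 0 eV

Ionization energy = E_∞ - E_3 = 0 - (-1.511744444) = 1.511744444 eV
Ionization energy ≈ 1.511744 eV

This is also called the binding energy of the electron in state n = 3.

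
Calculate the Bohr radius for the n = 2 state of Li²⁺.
0.070557 nm (or 0.705570 Å)

The Bohr radius formula is:
r_n = n² a₀ / Z

where a₀ = 0.052917721 nm is the Bohr radius.

For Li²⁺ (Z = 3) at n = 2:
r_2 = 2² × 0.052917721 nm / 3
r_2 = 4 × 0.052917721 nm / 3
r_2 = 0.2116709 nm / 3
r_2 = 0.070557 nm

The electron orbits at approximately 0.070557 nm from the nucleus.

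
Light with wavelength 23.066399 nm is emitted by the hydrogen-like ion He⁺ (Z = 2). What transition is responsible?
n = 9 → n = 1

First, find the photon energy from the wavelength (hc = 1239.84 eV·nm):
E = hc/λ = 1239.84 eV·nm / 23.066399 nm = 53.750913 eV

The energy levels of He⁺ satisfy E_n = -13.6057 × 2² / n² eV, so an emission n_i → n_f releases
ΔE = 13.6057 × 2² × (1/n_f² − 1/n_i²) eV.

Setting ΔE equal to the photon energy:
1/n_f² − 1/n_i² = 53.750913 / (13.6057 × 2²) = 0.98765431

Since 1/n_i² must be positive, we need 1/n_f² > 0.98765431, i.e. n_f ≤ 1. For each allowed n_f, solve n_i = (1/n_f² − 0.98765431)^(−1/2) and check whether it is a whole number:
  n_f = 1: 1/n_i² = 1.00000000 − 0.98765431 = 0.01234569 → n_i = 9.000  → integer, n_i = 9 ✓

Only n_f = 1 gives an integer upper level, n_i = 9.

The transition is from n = 9 to n = 1 (emission).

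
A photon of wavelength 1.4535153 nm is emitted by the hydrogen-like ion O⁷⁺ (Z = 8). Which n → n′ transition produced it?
n = 7 → n = 1

First, find the photon energy from the wavelength (hc = 1239.84 eV·nm):
E = hc/λ = 1239.84 eV·nm / 1.4535153 nm = 852.99412 eV

The energy levels of O⁷⁺ satisfy E_n = -13.6057 × 8² / n² eV, so an emission n_i → n_f releases
ΔE = 13.6057 × 8² × (1/n_f² − 1/n_i²) eV.

Setting ΔE equal to the photon energy:
1/n_f² − 1/n_i² = 852.99412 / (13.6057 × 8²) = 0.97959187

Since 1/n_i² must be positive, we need 1/n_f² > 0.97959187, i.e. n_f ≤ 1. For each allowed n_f, solve n_i = (1/n_f² − 0.97959187)^(−1/2) and check whether it is a whole number:
  n_f = 1: 1/n_i² = 1.00000000 − 0.97959187 = 0.02040813 → n_i = 7.000  → integer, n_i = 7 ✓

Only n_f = 1 gives an integer upper level, n_i = 7.

The transition is from n = 7 to n = 1 (emission).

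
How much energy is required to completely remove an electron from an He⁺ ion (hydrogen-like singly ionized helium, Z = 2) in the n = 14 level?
0.277667 eV

The ionization energy is the energy needed to remove the electron completely (n → ∞).

For a hydrogen-like ion with Z = 2, E_n = -13.6057 Z² / n² eV.

At n = 14: E_14 = -13.6057 × 2² / 14² = -0.277667347 eV
At n = ∞: E_∞ = 0 eV

Ionization energy = E_∞ - E_14 = 0 - (-0.277667347) = 0.277667347 eV
Ionization energy ≈ 0.277667 eV

This is also called the binding energy of the electron in state n = 14.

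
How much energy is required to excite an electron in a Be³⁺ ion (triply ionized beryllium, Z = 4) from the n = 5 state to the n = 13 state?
7.4195 eV

The energy levels of a hydrogen-like atom are E_n = -13.6057 Z² eV / n².

Energy at n = 5: E_5 = -13.6057 × 4² / 5² = -8.7076480 eV
Energy at n = 13: E_13 = -13.6057 × 4² / 13² = -1.2881136 eV

The excitation energy is the difference:
ΔE = E_13 - E_5
ΔE = -1.2881136 - (-8.7076480)
ΔE = 7.4195 eV

Since this is positive, energy must be absorbed (photon absorption).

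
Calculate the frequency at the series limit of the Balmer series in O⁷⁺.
5.26375e+16 Hz

The series limit corresponds to the transition from n = ∞ to n = 2.
This is the highest energy (shortest wavelength) transition in the Balmer series.

E_∞ = 0 eV
E_2 = -13.6057 × 8² / 2² = -217.69120000 eV

Energy at series limit:
ΔE = E_∞ - E_2 = 0 - (-217.69120000) = 217.69120000 eV
E = 217.69120000 eV × (1.602177 × 10⁻¹⁹ J/eV) = 3.4877983e-17 J
f = E/h = 3.4877983e-17 J / (6.62607 × 10⁻³⁴ J·s) = 5.26375e+16 Hz

This energy equals the ionization energy from the n = 2 state of O⁷⁺.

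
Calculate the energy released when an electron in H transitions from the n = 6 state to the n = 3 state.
1.13381 eV

The energy levels are E_n = -13.6057 eV / n².

Energy at n = 6: E_6 = -13.6057 / 6² = -0.37793611 eV
Energy at n = 3: E_3 = -13.6057 / 3² = -1.51174444 eV

For emission (electron falling to lower state), the photon energy is:
E_photon = E_6 - E_3 = |-0.37793611 - (-1.51174444)|
E_photon = 1.13381 eV

This energy is carried away by the emitted photon.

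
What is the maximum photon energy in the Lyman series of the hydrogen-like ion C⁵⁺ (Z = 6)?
489.805200 eV

The series limit corresponds to the transition from n = ∞ to n = 1.
This is the highest energy (shortest wavelength) transition in the Lyman series.

E_∞ = 0 eV
E_1 = -13.6057 × 6² / 1² = -489.805200 eV

Energy at series limit:
ΔE = E_∞ - E_1 = 0 - (-489.805200) = 489.805200 eV

This energy equals the ionization energy from the n = 1 state of C⁵⁺.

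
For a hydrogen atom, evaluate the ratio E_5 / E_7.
1.96

Using E_n = -13.6057 Z² / n² eV with Z = 1:

E_5 = -13.6057 / 5² = -13.6057 / 25 = -0.54422800 eV
E_7 = -13.6057 / 7² = -13.6057 / 49 = -0.27766735 eV

The ratio is:
E_5/E_7 = (-0.54422800) / (-0.27766735)
E_5/E_7 = (-13.6057/25) / (-13.6057/49)
E_5/E_7 = 49/25
E_5/E_7 = 1.96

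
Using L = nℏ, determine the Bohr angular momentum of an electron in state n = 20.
2.10914e-33 J·s (or 20ℏ)

In the Bohr model, angular momentum is quantized:
L = nℏ

where ℏ = h/(2π) = 1.0545718e-34 J·s

For n = 20:
L = 20 × 1.0545718e-34 J·s
L = 2.10914e-33 J·s

This can also be written as L = 20ℏ.
The angular momentum is an integer multiple of the reduced Planck constant.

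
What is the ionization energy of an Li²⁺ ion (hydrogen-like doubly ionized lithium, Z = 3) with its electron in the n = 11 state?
1.01199 eV

The ionization energy is the energy needed to remove the electron completely (n → ∞).

For a hydrogen-like ion with Z = 3, E_n = -13.6057 Z² / n² eV.

At n = 11: E_11 = -13.6057 × 3² / 11² = -1.01199421 eV
At n = ∞: E_∞ = 0 eV

Ionization energy = E_∞ - E_11 = 0 - (-1.01199421) = 1.01199421 eV
Ionization energy ≈ 1.01199 eV

This is also called the binding energy of the electron in state n = 11.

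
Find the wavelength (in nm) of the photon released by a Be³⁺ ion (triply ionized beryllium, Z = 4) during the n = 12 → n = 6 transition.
273.380 nm

First, find the transition energy using E_n = -13.6057 Z² / n² eV:
E_12 = -13.6057 × 4² / 12² = -1.5117444 eV
E_6 = -13.6057 × 4² / 6² = -6.0469778 eV

Photon energy: |ΔE| = |E_6 - E_12| = 4.5352334 eV

Convert to wavelength using E = hc/λ with hc = 1239.84 eV·nm:
λ = hc/E = 1239.84 eV·nm / 4.5352334 eV
λ = 273.380 nm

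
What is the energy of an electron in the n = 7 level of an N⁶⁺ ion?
-13.6057 eV

For hydrogen-like ions, the energy levels scale with Z²:
E_n = -13.6057 Z² / n² eV

For N⁶⁺ (Z = 7) at n = 7:
E_7 = -13.6057 × 7² / 7²
E_7 = -13.6057 × 49 / 49
E_7 = -666.6793 / 49
E_7 = -13.6057 eV

The energy is 49 times more negative than hydrogen at the same n due to the stronger nuclear charge.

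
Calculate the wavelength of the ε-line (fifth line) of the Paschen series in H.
954.343120 nm

The lines of a series are numbered from the longest wavelength (smallest ΔE) outward; the fifth line is the transition from n = n_f + 5 to n_f.
The Paschen series has all transitions ending at n_f = 3.

For H, the fifth line (ε-line) is the jump from n = 8 to n = 3:
E_8 = -13.6057 / 8² = -0.2125890625 eV
E_3 = -13.6057 / 3² = -1.5117444444 eV
ΔE = E_8 - E_3 = 1.2991553819 eV

λ = hc/E = 1239.84 eV·nm / 1.2991553819 eV
λ = 954.343120 nm

This is the ε-line of the Paschen series in H.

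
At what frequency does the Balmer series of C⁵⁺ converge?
2.9609e+16 Hz

The series limit corresponds to the transition from n = ∞ to n = 2.
This is the highest energy (shortest wavelength) transition in the Balmer series.

E_∞ = 0 eV
E_2 = -13.6057 × 6² / 2² = -122.451300 eV

Energy at series limit:
ΔE = E_∞ - E_2 = 0 - (-122.451300) = 122.451300 eV
E = 122.451300 eV × (1.602177 × 10⁻¹⁹ J/eV) = 1.961887e-17 J
f = E/h = 1.961887e-17 J / (6.62607 × 10⁻³⁴ J·s) = 2.9609e+16 Hz

This energy equals the ionization energy from the n = 2 state of C⁵⁺.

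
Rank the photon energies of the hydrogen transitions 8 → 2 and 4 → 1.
4 → 1

Calculate the energy for each transition:

Transition 8 → 2:
ΔE₁ = |E_2 - E_8| = |-13.6057/2² - (-13.6057/8²)|
ΔE₁ = |-3.401425000000 - (-0.212589062500)| = 3.188835938 eV

Transition 4 → 1:
ΔE₂ = |E_1 - E_4| = |-13.6057/1² - (-13.6057/4²)|
ΔE₂ = |-13.605700000000 - (-0.850356250000)| = 12.755343750 eV

Since 12.755343750 eV > 3.188835938 eV, the transition 4 → 1 emits the more energetic photon.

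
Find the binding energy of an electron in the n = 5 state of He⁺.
2.176912 eV

The ionization energy is the energy needed to remove the electron completely (n → ∞).

For a hydrogen-like ion with Z = 2, E_n = -13.6057 Z² / n² eV.

At n = 5: E_5 = -13.6057 × 2² / 5² = -2.176912000 eV
At n = ∞: E_∞ = 0 eV

Ionization energy = E_∞ - E_5 = 0 - (-2.176912000) = 2.176912000 eV
Ionization energy ≈ 2.176912 eV

This is also called the binding energy of the electron in state n = 5.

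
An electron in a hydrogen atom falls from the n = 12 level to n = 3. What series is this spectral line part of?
Paschen series

The spectral series in hydrogen are named based on the final (lower) energy level:
- Lyman series: n_final = 1 (ultraviolet)
- Balmer series: n_final = 2 (visible/near-UV)
- Paschen series: n_final = 3 (infrared)
- Brackett series: n_final = 4 (infrared)
- Pfund series: n_final = 5 (far infrared)

Since this transition ends at n = 3, it belongs to the Paschen series.

For reference, this 12 → 3 line has photon energy
ΔE = 13.6057 eV × (1/3² - 1/12²) = 1.4172604 eV,
corresponding to wavelength λ = hc/ΔE = 1239.84 eV·nm / 1.4172604 eV = 874.815 nm in the infrared region.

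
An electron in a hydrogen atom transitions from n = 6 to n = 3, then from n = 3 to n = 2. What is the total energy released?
3.02 eV

The energy levels of hydrogen are E_n = -13.6057 / n² eV.

First transition (6 → 3):
ΔE₁ = |E_3 - E_6|
ΔE₁ = |-1.51174444 - (-0.37793611)| = 1.13381 eV

Second transition (3 → 2):
ΔE₂ = |E_2 - E_3|
ΔE₂ = |-3.40142500 - (-1.51174444)| = 1.88968 eV

Total energy released:
E_total = ΔE₁ + ΔE₂ = 1.13381 + 1.88968 = 3.02 eV

Note: This equals the direct transition 6 → 2: 3.02 eV ✓
Energy is conserved regardless of the path taken.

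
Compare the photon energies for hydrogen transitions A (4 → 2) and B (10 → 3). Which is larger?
4 → 2

Calculate the energy for each transition:

Transition 4 → 2:
ΔE₁ = |E_2 - E_4| = |-13.6057/2² - (-13.6057/4²)|
ΔE₁ = |-3.40142500 - (-0.85035625)| = 2.55107 eV

Transition 10 → 3:
ΔE₂ = |E_3 - E_10| = |-13.6057/3² - (-13.6057/10²)|
ΔE₂ = |-1.51174444 - (-0.13605700)| = 1.37569 eV

Since 2.55107 eV > 1.37569 eV, the transition 4 → 2 emits the more energetic photon.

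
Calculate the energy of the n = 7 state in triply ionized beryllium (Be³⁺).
-4.44 eV

For hydrogen-like ions, the energy levels scale with Z²:
E_n = -13.6057 Z² / n² eV

For Be³⁺ (Z = 4) at n = 7:
E_7 = -13.6057 × 4² / 7²
E_7 = -13.6057 × 16 / 49
E_7 = -217.6912 / 49
E_7 = -4.44 eV

The energy is 16 times more negative than hydrogen at the same n due to the stronger nuclear charge.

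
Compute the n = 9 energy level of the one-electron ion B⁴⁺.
-4.199 eV

For hydrogen-like ions, the energy levels scale with Z²:
E_n = -13.6057 Z² / n² eV

For B⁴⁺ (Z = 5) at n = 9:
E_9 = -13.6057 × 5² / 9²
E_9 = -13.6057 × 25 / 81
E_9 = -340.1425 / 81
E_9 = -4.199 eV

The energy is 25 times more negative than hydrogen at the same n due to the stronger nuclear charge.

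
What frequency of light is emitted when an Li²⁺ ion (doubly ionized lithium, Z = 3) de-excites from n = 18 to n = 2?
7.311e+15 Hz

First, find the transition energy:
E_18 = -13.6057 × 3² / 18² = -0.37793611 eV
E_2 = -13.6057 × 3² / 2² = -30.61282500 eV
|ΔE| = |E_2 - E_18| = 30.23488889 eV

Convert to Joules: E = 30.23488889 eV × (1.602177 × 10⁻¹⁹ J/eV) = 4.84416e-18 J

Using E = hf:
f = E/h = 4.84416e-18 J / (6.62607 × 10⁻³⁴ J·s)
f = 7.311e+15 Hz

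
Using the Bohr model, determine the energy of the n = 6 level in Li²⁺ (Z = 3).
-3.40143 eV

For hydrogen-like ions, the energy levels scale with Z²:
E_n = -13.6057 Z² / n² eV

For Li²⁺ (Z = 3) at n = 6:
E_6 = -13.6057 × 3² / 6²
E_6 = -13.6057 × 9 / 36
E_6 = -122.4513 / 36
E_6 = -3.40143 eV

The energy is 9 times more negative than hydrogen at the same n due to the stronger nuclear charge.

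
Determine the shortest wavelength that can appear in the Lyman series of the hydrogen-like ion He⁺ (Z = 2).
22.78 nm

The series limit corresponds to the transition from n = ∞ to n = 1.
This is the highest energy (shortest wavelength) transition in the Lyman series.

E_∞ = 0 eV
E_1 = -13.6057 × 2² / 1² = -54.4228 eV

Energy at series limit:
ΔE = E_∞ - E_1 = 0 - (-54.4228) = 54.4228 eV
λ = hc/E = 1239.84 eV·nm / 54.4228 eV = 22.78 nm

This energy equals the ionization energy from the n = 1 state of He⁺.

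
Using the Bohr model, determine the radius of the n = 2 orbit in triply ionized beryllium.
0.0529 nm (or 0.5292 Å)

The Bohr radius formula is:
r_n = n² a₀ / Z

where a₀ = 0.0529177 nm is the Bohr radius.

For Be³⁺ (Z = 4) at n = 2:
r_2 = 2² × 0.0529177 nm / 4
r_2 = 4 × 0.0529177 nm / 4
r_2 = 0.21167 nm / 4
r_2 = 0.0529 nm

The electron orbits at approximately 0.0529 nm from the nucleus.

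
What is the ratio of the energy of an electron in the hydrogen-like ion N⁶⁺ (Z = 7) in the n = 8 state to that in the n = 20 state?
6.250000

Using E_n = -13.6057 Z² / n² eV with Z = 7:

E_8 = -13.6057 × 7² / 8² = -666.6793 / 64 = -10.416864062500 eV
E_20 = -13.6057 × 7² / 20² = -666.6793 / 400 = -1.666698250000 eV

The ratio is:
E_8/E_20 = (-10.416864062500) / (-1.666698250000)
E_8/E_20 = (-666.6793/64) / (-666.6793/400)
E_8/E_20 = 400/64
E_8/E_20 = 6.250000
(Note: the Z² factors cancel in the ratio.)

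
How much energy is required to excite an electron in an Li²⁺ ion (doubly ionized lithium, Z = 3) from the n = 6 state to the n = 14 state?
2.7767 eV

The energy levels of a hydrogen-like atom are E_n = -13.6057 Z² eV / n².

Energy at n = 6: E_6 = -13.6057 × 3² / 6² = -3.4014250 eV
Energy at n = 14: E_14 = -13.6057 × 3² / 14² = -0.6247515 eV

The excitation energy is the difference:
ΔE = E_14 - E_6
ΔE = -0.6247515 - (-3.4014250)
ΔE = 2.7767 eV

Since this is positive, energy must be absorbed (photon absorption).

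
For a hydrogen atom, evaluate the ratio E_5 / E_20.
16.00

Using E_n = -13.6057 Z² / n² eV with Z = 1:

E_5 = -13.6057 / 5² = -13.6057 / 25 = -0.54422800 eV
E_20 = -13.6057 / 20² = -13.6057 / 400 = -0.03401425 eV

The ratio is:
E_5/E_20 = (-0.54422800) / (-0.03401425)
E_5/E_20 = (-13.6057/25) / (-13.6057/400)
E_5/E_20 = 400/25
E_5/E_20 = 16.00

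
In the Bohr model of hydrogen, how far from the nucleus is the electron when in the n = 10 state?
5.291772 nm (or 52.917721 Å)

The Bohr radius formula is:
r_n = n² a₀ / Z

where a₀ = 0.052917721 nm is the Bohr radius.

For H (Z = 1) at n = 10:
r_10 = 10² × 0.052917721 nm / 1
r_10 = 100 × 0.052917721 nm / 1
r_10 = 5.2917721 nm / 1
r_10 = 5.291772 nm

The electron orbits at approximately 5.291772 nm from the nucleus.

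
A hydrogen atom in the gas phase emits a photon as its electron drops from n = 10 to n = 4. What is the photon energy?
0.714 eV

The energy levels are E_n = -13.6057 eV / n².

Energy at n = 10: E_10 = -13.6057 / 10² = -0.136057 eV
Energy at n = 4: E_4 = -13.6057 / 4² = -0.850356 eV

For emission (electron falling to lower state), the photon energy is:
E_photon = E_10 - E_4 = |-0.136057 - (-0.850356)|
E_photon = 0.714 eV

This energy is carried away by the emitted photon.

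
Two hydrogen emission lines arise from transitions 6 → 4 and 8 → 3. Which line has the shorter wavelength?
8 → 3

Calculate the energy for each transition:

Transition 6 → 4:
ΔE₁ = |E_4 - E_6| = |-13.6057/4² - (-13.6057/6²)|
ΔE₁ = |-0.8503562500 - (-0.3779361111)| = 0.4724201 eV

Transition 8 → 3:
ΔE₂ = |E_3 - E_8| = |-13.6057/3² - (-13.6057/8²)|
ΔE₂ = |-1.5117444444 - (-0.2125890625)| = 1.2991554 eV

Since 1.2991554 eV > 0.4724201 eV, the transition 8 → 3 emits the more energetic photon.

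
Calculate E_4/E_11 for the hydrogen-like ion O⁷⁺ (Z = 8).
7.5625

Using E_n = -13.6057 Z² / n² eV with Z = 8:

E_4 = -13.6057 × 8² / 4² = -870.7648 / 16 = -54.422800000 eV
E_11 = -13.6057 × 8² / 11² = -870.7648 / 121 = -7.196403306 eV

The ratio is:
E_4/E_11 = (-54.422800000) / (-7.196403306)
E_4/E_11 = (-870.7648/16) / (-870.7648/121)
E_4/E_11 = 121/16
E_4/E_11 = 7.5625
(Note: the Z² factors cancel in the ratio.)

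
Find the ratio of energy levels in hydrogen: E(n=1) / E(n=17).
289.000

Using E_n = -13.6057 Z² / n² eV with Z = 1:

E_1 = -13.6057 / 1² = -13.6057 / 1 = -13.605700000 eV
E_17 = -13.6057 / 17² = -13.6057 / 289 = -0.047078547 eV

The ratio is:
E_1/E_17 = (-13.605700000) / (-0.047078547)
E_1/E_17 = (-13.6057/1) / (-13.6057/289)
E_1/E_17 = 289/1
E_1/E_17 = 289.000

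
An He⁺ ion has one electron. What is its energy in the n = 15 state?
-0.241879 eV

For hydrogen-like ions, the energy levels scale with Z²:
E_n = -13.6057 Z² / n² eV

For He⁺ (Z = 2) at n = 15:
E_15 = -13.6057 × 2² / 15²
E_15 = -13.6057 × 4 / 225
E_15 = -54.4228 / 225
E_15 = -0.241879 eV

The energy is 4 times more negative than hydrogen at the same n due to the stronger nuclear charge.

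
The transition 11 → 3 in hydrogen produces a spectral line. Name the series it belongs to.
Paschen series

The spectral series in hydrogen are named based on the final (lower) energy level:
- Lyman series: n_final = 1 (ultraviolet)
- Balmer series: n_final = 2 (visible/near-UV)
- Paschen series: n_final = 3 (infrared)
- Brackett series: n_final = 4 (infrared)
- Pfund series: n_final = 5 (far infrared)

Since this transition ends at n = 3, it belongs to the Paschen series.

For reference, this 11 → 3 line has photon energy
ΔE = 13.6057 eV × (1/3² - 1/11²) = 1.399300643 eV,
corresponding to wavelength λ = hc/ΔE = 1239.84 eV·nm / 1.399300643 eV = 886.04261 nm in the infrared region.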